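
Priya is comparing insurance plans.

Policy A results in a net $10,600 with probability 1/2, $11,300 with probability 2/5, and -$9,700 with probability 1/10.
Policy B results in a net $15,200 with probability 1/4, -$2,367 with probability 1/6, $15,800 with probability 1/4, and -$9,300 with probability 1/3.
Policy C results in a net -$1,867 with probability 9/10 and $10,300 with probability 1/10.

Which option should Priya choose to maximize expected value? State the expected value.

Policy A ($8,850)

Policy A = 1/2 × 10600 + 2/5 × 11300 + 1/10 × (-9700) = 5300 + 4520 − 970 = 8850
Policy B = 1/4 × 15200 + 1/6 × (-2367) + 1/4 × 15800 + 1/3 × (-9300) = 3800 − 394.5 + 3950 − 3100 = 4255.5
Policy C = 9/10 × (-1867) + 1/10 × 10300 = -1680.3 + 1030 = -650.3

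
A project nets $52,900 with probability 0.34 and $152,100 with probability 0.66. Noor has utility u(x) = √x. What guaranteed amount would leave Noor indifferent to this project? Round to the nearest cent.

$112,627.36

E[u] = 0.34·√52900 + 0.66·√152100 = 0.34·230 + 0.66·390 = 335.6
CE = (335.6)² = 112627.36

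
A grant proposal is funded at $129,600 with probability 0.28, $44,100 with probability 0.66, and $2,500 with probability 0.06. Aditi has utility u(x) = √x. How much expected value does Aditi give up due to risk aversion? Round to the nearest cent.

$6,786.24

E[u] = 0.28·√129600 + 0.66·√44100 + 0.06·√2500 = 0.28·360 + 0.66·210 + 0.06·50 = 242.4
CE = (242.4)² = 58757.76
Risk premium = EV − CE = 65544 − 58757.76 = 6786.24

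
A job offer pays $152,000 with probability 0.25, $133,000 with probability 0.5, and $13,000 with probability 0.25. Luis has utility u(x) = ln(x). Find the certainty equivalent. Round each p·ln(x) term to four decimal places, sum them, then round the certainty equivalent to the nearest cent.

E[u] = 0.25·ln(152000) + 0.5·ln(133000) + 0.25·ln(13000) = 2.9829 + 5.8991 + 2.3682 = 11.2502
CE = e^11.2502 ≈ 76895.30

$76,895.30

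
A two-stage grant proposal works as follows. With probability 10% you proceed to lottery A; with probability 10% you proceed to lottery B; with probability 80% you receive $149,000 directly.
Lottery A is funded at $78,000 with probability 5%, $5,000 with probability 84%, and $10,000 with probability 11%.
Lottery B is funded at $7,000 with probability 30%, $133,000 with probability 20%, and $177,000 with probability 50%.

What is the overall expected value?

EV(A) = 0.05 × 78000 + 0.84 × 5000 + 0.11 × 10000 = 3900 + 4200 + 1100 = 9200
EV(B) = 0.3 × 7000 + 0.2 × 133000 + 0.5 × 177000 = 2100 + 26600 + 88500 = 117200
Branch C: 149000 (certain)
Overall = 0.1 × 9200 + 0.1 × 117200 + 0.8 × 149000 = 920 + 11720 + 119200 = 131840

$131,840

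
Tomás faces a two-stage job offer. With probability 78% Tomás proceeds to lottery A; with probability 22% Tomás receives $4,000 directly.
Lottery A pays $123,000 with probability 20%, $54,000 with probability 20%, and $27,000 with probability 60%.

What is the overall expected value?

$41,128

EV(A) = 0.2 × 123000 + 0.2 × 54000 + 0.6 × 27000 = 24600 + 10800 + 16200 = 51600
Branch B: 4000 (certain)
Overall = 0.78 × 51600 + 0.22 × 4000 = 40248 + 880 = 41128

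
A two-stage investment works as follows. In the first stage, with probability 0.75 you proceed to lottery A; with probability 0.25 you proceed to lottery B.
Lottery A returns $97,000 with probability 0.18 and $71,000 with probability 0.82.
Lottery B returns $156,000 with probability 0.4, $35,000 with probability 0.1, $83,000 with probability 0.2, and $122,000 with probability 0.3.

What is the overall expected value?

EV(A) = 0.18 × 97000 + 0.82 × 71000 = 17460 + 58220 = 75680
EV(B) = 0.4 × 156000 + 0.1 × 35000 + 0.2 × 83000 + 0.3 × 122000 = 62400 + 3500 + 16600 + 36600 = 119100
Overall = 0.75 × 75680 + 0.25 × 119100 = 56760 + 29775 = 86535

$86,535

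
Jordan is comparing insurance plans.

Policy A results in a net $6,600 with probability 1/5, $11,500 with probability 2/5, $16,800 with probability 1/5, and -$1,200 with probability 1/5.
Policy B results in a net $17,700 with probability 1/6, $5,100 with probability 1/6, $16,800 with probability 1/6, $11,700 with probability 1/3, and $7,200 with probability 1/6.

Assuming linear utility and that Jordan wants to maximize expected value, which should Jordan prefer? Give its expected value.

Policy B ($11,700)

Policy A = 1/5 × 6600 + 2/5 × 11500 + 1/5 × 16800 + 1/5 × (-1200) = 1320 + 4600 + 3360 − 240 = 9040
Policy B = 1/6 × 17700 + 1/6 × 5100 + 1/6 × 16800 + 1/3 × 11700 + 1/6 × 7200 = 2950 + 850 + 2800 + 3900 + 1200 = 11700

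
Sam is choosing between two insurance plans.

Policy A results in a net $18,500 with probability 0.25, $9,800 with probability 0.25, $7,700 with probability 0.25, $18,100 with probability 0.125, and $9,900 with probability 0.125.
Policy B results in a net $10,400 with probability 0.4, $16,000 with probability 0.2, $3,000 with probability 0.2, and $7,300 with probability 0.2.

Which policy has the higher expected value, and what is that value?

Policy A = 0.25 × 18500 + 0.25 × 9800 + 0.25 × 7700 + 0.125 × 18100 + 0.125 × 9900 = 4625 + 2450 + 1925 + 2262.5 + 1237.5 = 12500
Policy B = 0.4 × 10400 + 0.2 × 16000 + 0.2 × 3000 + 0.2 × 7300 = 4160 + 3200 + 600 + 1460 = 9420

Policy A ($12,500)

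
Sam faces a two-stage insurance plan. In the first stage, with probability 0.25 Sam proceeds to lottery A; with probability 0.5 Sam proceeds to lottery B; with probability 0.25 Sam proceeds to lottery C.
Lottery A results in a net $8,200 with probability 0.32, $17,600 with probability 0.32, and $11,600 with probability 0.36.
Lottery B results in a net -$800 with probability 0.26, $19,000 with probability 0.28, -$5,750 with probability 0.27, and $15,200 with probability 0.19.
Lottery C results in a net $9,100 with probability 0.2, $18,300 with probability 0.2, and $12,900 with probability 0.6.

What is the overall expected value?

EV(A) = 0.32 × 8200 + 0.32 × 17600 + 0.36 × 11600 = 2624 + 5632 + 4176 = 12432
EV(B) = 0.26 × (-800) + 0.28 × 19000 + 0.27 × (-5750) + 0.19 × 15200 = -208 + 5320 − 1552.5 + 2888 = 6447.5
EV(C) = 0.2 × 9100 + 0.2 × 18300 + 0.6 × 12900 = 1820 + 3660 + 7740 = 13220
Overall = 0.25 × 12432 + 0.5 × 6447.5 + 0.25 × 13220 = 3108 + 3223.75 + 3305 = 9636.75

$9,636.75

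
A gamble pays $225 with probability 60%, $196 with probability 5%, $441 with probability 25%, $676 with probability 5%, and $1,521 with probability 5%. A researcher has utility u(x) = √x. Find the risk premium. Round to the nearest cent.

E[u] = 0.6·√225 + 0.05·√196 + 0.25·√441 + 0.05·√676 + 0.05·√1521 = 0.6·15 + 0.05·14 + 0.25·21 + 0.05·26 + 0.05·39 = 18.2
CE = (18.2)² = 331.24
Risk premium = EV − CE = 364.9 − 331.24 = 33.66

$33.66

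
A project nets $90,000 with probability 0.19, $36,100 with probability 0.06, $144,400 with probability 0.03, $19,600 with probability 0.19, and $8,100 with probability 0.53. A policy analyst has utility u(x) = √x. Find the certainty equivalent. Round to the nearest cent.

$23,746.81

E[u] = 0.19·√90000 + 0.06·√36100 + 0.03·√144400 + 0.19·√19600 + 0.53·√8100 = 0.19·300 + 0.06·190 + 0.03·380 + 0.19·140 + 0.53·90 = 154.1
CE = (154.1)² = 23746.81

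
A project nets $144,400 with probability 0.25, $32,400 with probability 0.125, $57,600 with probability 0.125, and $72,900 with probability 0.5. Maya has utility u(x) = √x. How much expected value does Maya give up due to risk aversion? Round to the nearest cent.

$3,993.75

E[u] = 0.25·√144400 + 0.125·√32400 + 0.125·√57600 + 0.5·√72900 = 0.25·380 + 0.125·180 + 0.125·240 + 0.5·270 = 282.5
CE = (282.5)² = 79806.25
Risk premium = EV − CE = 83800 − 79806.25 = 3993.75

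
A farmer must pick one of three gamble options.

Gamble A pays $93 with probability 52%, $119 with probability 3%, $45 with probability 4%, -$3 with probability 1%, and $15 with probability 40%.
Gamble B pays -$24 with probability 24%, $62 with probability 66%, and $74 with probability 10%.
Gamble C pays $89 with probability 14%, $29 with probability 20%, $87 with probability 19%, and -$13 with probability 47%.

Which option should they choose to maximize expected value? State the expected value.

Gamble A ($59.70)

Gamble A = 0.52 × 93 + 0.03 × 119 + 0.04 × 45 + 0.01 × (-3) + 0.4 × 15 = 48.36 + 3.57 + 1.8 − 0.03 + 6 = 59.7
Gamble B = 0.24 × (-24) + 0.66 × 62 + 0.1 × 74 = -5.76 + 40.92 + 7.4 = 42.56
Gamble C = 0.14 × 89 + 0.2 × 29 + 0.19 × 87 + 0.47 × (-13) = 12.46 + 5.8 + 16.53 − 6.11 = 28.68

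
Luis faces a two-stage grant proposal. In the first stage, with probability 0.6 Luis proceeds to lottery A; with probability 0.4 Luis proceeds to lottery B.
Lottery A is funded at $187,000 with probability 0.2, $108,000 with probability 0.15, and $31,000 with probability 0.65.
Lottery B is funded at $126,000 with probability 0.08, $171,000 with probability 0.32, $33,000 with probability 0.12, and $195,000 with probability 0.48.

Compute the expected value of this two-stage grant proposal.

$109,194

EV(A) = 0.2 × 187000 + 0.15 × 108000 + 0.65 × 31000 = 37400 + 16200 + 20150 = 73750
EV(B) = 0.08 × 126000 + 0.32 × 171000 + 0.12 × 33000 + 0.48 × 195000 = 10080 + 54720 + 3960 + 93600 = 162360
Overall = 0.6 × 73750 + 0.4 × 162360 = 44250 + 64944 = 109194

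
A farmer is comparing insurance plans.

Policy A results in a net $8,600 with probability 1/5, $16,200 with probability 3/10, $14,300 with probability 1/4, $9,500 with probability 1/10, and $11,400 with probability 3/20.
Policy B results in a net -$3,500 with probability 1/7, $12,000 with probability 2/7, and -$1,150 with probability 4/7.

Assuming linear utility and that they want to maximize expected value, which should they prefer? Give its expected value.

Policy A = 1/5 × 8600 + 3/10 × 16200 + 1/4 × 14300 + 1/10 × 9500 + 3/20 × 11400 = 1720 + 4860 + 3575 + 950 + 1710 = 12815
Policy B = 1/7 × (-3500) + 2/7 × 12000 + 4/7 × (-1150) = -500 + 3428.5714 − 657.1429 = 2271.4286

Policy A ($12,815)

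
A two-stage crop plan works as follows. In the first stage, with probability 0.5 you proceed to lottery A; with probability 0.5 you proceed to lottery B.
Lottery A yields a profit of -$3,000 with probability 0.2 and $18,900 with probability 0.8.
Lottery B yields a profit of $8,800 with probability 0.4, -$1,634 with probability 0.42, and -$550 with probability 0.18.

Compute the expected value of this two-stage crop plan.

$8,627.36

EV(A) = 0.2 × (-3000) + 0.8 × 18900 = -600 + 15120 = 14520
EV(B) = 0.4 × 8800 + 0.42 × (-1634) + 0.18 × (-550) = 3520 − 686.28 − 99 = 2734.72
Overall = 0.5 × 14520 + 0.5 × 2734.72 = 7260 + 1367.36 = 8627.36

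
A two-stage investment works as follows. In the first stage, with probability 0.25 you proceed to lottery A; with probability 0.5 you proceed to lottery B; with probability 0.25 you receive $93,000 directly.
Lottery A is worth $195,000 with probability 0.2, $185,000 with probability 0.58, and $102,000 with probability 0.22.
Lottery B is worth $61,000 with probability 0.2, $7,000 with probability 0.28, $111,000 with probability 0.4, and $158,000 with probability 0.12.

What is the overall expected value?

$104,195

EV(A) = 0.2 × 195000 + 0.58 × 185000 + 0.22 × 102000 = 39000 + 107300 + 22440 = 168740
EV(B) = 0.2 × 61000 + 0.28 × 7000 + 0.4 × 111000 + 0.12 × 158000 = 12200 + 1960 + 44400 + 18960 = 77520
Branch C: 93000 (certain)
Overall = 0.25 × 168740 + 0.5 × 77520 + 0.25 × 93000 = 42185 + 38760 + 23250 = 104195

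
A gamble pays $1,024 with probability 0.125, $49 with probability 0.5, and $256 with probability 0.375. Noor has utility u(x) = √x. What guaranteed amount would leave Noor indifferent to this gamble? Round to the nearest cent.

$182.25

E[u] = 0.125·√1024 + 0.5·√49 + 0.375·√256 = 0.125·32 + 0.5·7 + 0.375·16 = 13.5
CE = (13.5)² = 182.25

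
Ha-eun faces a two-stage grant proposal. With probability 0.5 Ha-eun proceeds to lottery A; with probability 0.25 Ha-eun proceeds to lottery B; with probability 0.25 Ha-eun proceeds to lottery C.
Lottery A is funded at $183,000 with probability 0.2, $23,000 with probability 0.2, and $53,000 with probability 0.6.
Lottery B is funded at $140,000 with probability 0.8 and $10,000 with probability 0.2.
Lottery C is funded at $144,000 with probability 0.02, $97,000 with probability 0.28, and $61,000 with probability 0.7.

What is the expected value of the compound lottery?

EV(A) = 0.2 × 183000 + 0.2 × 23000 + 0.6 × 53000 = 36600 + 4600 + 31800 = 73000
EV(B) = 0.8 × 140000 + 0.2 × 10000 = 112000 + 2000 = 114000
EV(C) = 0.02 × 144000 + 0.28 × 97000 + 0.7 × 61000 = 2880 + 27160 + 42700 = 72740
Overall = 0.5 × 73000 + 0.25 × 114000 + 0.25 × 72740 = 36500 + 28500 + 18185 = 83185

$83,185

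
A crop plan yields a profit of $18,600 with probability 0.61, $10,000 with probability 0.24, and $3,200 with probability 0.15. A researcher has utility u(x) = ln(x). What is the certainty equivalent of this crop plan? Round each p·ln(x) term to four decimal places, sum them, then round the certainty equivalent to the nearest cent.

$12,307.94

E[u] = 0.61·ln(18600) + 0.24·ln(10000) + 0.15·ln(3200) = 5.9969 + 2.2105 + 1.2106 = 9.4180
CE = e^9.4180 ≈ 12307.94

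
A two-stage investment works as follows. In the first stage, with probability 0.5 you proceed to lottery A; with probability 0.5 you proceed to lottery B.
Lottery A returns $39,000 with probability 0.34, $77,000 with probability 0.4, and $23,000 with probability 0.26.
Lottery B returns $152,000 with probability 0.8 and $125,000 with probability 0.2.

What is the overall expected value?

$98,320

EV(A) = 0.34 × 39000 + 0.4 × 77000 + 0.26 × 23000 = 13260 + 30800 + 5980 = 50040
EV(B) = 0.8 × 152000 + 0.2 × 125000 = 121600 + 25000 = 146600
Overall = 0.5 × 50040 + 0.5 × 146600 = 25020 + 73300 = 98320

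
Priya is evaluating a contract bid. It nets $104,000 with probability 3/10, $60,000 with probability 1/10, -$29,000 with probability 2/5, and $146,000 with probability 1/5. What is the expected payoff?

$54,800

EV = 3/10 × 104000 + 1/10 × 60000 + 2/5 × (-29000) + 1/5 × 146000 = 31200 + 6000 − 11600 + 29200 = 54800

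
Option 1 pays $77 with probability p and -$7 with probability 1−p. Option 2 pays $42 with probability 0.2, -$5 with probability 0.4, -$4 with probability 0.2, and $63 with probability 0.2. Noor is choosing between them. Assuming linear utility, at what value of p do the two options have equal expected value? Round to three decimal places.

EV(Option 2) = 0.2 × 42 + 0.4 × (-5) + 0.2 × (-4) + 0.2 × 63 = 8.4 − 2 − 0.8 + 12.6 = 18.2
p·77 + (1−p)·(-7) = 18.2
84p − 7 = 18.2
p = (18.2 + 7) / 84

p = 0.300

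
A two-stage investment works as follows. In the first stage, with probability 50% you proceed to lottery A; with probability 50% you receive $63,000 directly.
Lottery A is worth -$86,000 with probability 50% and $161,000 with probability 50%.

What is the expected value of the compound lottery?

$50,250

EV(A) = 0.5 × (-86000) + 0.5 × 161000 = -43000 + 80500 = 37500
Branch B: 63000 (certain)
Overall = 0.5 × 37500 + 0.5 × 63000 = 18750 + 31500 = 50250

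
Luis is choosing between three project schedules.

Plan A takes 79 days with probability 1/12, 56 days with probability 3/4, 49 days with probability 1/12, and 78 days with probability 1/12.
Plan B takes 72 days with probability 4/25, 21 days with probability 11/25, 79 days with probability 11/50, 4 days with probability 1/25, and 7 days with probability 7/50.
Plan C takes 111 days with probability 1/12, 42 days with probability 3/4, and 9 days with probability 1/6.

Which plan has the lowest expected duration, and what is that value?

Plan A = 1/12 × 79 + 3/4 × 56 + 1/12 × 49 + 1/12 × 78 = 6.5833 + 42 + 4.0833 + 6.5 = 59.1667
Plan B = 4/25 × 72 + 11/25 × 21 + 11/50 × 79 + 1/25 × 4 + 7/50 × 7 = 11.52 + 9.24 + 17.38 + 0.16 + 0.98 = 39.28
Plan C = 1/12 × 111 + 3/4 × 42 + 1/6 × 9 = 9.25 + 31.5 + 1.5 = 42.25

Plan B (39.28 days)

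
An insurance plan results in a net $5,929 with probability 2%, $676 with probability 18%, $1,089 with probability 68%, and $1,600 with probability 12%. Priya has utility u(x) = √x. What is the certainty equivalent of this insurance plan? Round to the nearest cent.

$1,119.57

E[u] = 0.02·√5929 + 0.18·√676 + 0.68·√1089 + 0.12·√1600 = 0.02·77 + 0.18·26 + 0.68·33 + 0.12·40 = 33.46
CE = (33.46)² = 1119.5716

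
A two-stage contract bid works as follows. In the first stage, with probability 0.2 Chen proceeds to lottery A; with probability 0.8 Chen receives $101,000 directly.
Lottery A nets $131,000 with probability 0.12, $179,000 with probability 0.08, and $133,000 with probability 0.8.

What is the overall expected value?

$108,088

EV(A) = 0.12 × 131000 + 0.08 × 179000 + 0.8 × 133000 = 15720 + 14320 + 106400 = 136440
Branch B: 101000 (certain)
Overall = 0.2 × 136440 + 0.8 × 101000 = 27288 + 80800 = 108088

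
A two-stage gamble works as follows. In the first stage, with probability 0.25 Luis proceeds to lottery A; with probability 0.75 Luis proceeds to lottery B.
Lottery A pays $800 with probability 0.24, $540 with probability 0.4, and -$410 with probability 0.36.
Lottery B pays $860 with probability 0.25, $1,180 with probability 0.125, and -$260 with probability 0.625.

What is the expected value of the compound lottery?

$215.10

EV(A) = 0.24 × 800 + 0.4 × 540 + 0.36 × (-410) = 192 + 216 − 147.6 = 260.4
EV(B) = 0.25 × 860 + 0.125 × 1180 + 0.625 × (-260) = 215 + 147.5 − 162.5 = 200
Overall = 0.25 × 260.4 + 0.75 × 200 = 65.1 + 150 = 215.1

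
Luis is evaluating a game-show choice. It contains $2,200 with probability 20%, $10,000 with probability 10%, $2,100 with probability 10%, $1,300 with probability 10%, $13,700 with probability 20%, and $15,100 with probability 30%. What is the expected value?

$9,050

EV = 0.2 × 2200 + 0.1 × 10000 + 0.1 × 2100 + 0.1 × 1300 + 0.2 × 13700 + 0.3 × 15100 = 440 + 1000 + 210 + 130 + 2740 + 4530 = 9050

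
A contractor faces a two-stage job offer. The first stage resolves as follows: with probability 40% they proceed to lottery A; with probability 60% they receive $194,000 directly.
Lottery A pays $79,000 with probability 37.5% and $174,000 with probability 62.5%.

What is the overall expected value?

$171,750

EV(A) = 0.375 × 79000 + 0.625 × 174000 = 29625 + 108750 = 138375
Branch B: 194000 (certain)
Overall = 0.4 × 138375 + 0.6 × 194000 = 55350 + 116400 = 171750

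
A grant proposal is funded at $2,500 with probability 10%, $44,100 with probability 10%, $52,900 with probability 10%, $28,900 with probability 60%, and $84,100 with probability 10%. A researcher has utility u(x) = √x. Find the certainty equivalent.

$32,400

E[u] = 0.1·√2500 + 0.1·√44100 + 0.1·√52900 + 0.6·√28900 + 0.1·√84100 = 0.1·50 + 0.1·210 + 0.1·230 + 0.6·170 + 0.1·290 = 180
CE = (180)² = 32400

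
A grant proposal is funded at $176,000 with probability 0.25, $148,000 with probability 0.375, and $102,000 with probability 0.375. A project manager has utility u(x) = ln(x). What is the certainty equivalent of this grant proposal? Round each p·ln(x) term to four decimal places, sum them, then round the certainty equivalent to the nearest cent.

E[u] = 0.25·ln(176000) + 0.375·ln(148000) + 0.375·ln(102000) = 3.0196 + 4.4644 + 4.3248 = 11.8088
CE = e^11.8088 ≈ 134430.15

$134,430.15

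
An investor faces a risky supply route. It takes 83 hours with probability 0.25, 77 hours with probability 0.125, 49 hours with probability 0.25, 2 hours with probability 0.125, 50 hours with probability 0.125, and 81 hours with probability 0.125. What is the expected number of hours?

EV = 0.25 × 83 + 0.125 × 77 + 0.25 × 49 + 0.125 × 2 + 0.125 × 50 + 0.125 × 81 = 20.75 + 9.625 + 12.25 + 0.25 + 6.25 + 10.125 = 59.25

59.25 hours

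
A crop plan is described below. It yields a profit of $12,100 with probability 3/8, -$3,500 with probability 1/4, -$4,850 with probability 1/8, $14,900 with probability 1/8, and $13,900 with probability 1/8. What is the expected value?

$6,656.25

EV = 3/8 × 12100 + 1/4 × (-3500) + 1/8 × (-4850) + 1/8 × 14900 + 1/8 × 13900 = 4537.5 − 875 − 606.25 + 1862.5 + 1737.5 = 6656.25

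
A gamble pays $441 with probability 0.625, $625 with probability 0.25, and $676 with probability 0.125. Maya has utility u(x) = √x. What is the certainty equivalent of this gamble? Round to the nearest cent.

E[u] = 0.625·√441 + 0.25·√625 + 0.125·√676 = 0.625·21 + 0.25·25 + 0.125·26 = 22.625
CE = (22.625)² = 511.890625

$511.89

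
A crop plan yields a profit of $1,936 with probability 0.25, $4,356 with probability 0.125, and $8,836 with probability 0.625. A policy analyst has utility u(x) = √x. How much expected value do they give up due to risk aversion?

$467

E[u] = 0.25·√1936 + 0.125·√4356 + 0.625·√8836 = 0.25·44 + 0.125·66 + 0.625·94 = 78
CE = (78)² = 6084
Risk premium = EV − CE = 6551 − 6084 = 467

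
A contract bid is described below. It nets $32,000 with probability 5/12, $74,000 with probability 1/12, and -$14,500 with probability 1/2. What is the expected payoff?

$12,250

EV = 5/12 × 32000 + 1/12 × 74000 + 1/2 × (-14500) = 13333.3333 + 6166.6667 − 7250 = 12250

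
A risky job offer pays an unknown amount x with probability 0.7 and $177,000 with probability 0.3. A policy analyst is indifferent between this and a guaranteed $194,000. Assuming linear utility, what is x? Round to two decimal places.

x = $201,285.71

0.7·x + 0.3·177000 = 194000
0.7·x = 194000 − 53100 = 140900
x = 140900 / 0.7 = 201285.7143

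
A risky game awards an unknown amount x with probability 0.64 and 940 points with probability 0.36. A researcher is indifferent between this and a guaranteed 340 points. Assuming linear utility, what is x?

x = 2.5 points

0.64·x + 0.36·940 = 340
0.64·x = 340 − 338.4 = 1.6
x = 1.6 / 0.64 = 2.5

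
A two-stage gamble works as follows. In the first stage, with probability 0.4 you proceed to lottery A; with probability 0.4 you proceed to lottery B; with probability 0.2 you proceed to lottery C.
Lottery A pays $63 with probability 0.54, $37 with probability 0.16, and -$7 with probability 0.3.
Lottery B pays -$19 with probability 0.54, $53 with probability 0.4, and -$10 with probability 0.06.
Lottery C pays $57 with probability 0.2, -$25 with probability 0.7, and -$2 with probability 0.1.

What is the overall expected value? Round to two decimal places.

$18.01

EV(A) = 0.54 × 63 + 0.16 × 37 + 0.3 × (-7) = 34.02 + 5.92 − 2.1 = 37.84
EV(B) = 0.54 × (-19) + 0.4 × 53 + 0.06 × (-10) = -10.26 + 21.2 − 0.6 = 10.34
EV(C) = 0.2 × 57 + 0.7 × (-25) + 0.1 × (-2) = 11.4 − 17.5 − 0.2 = -6.3
Overall = 0.4 × 37.84 + 0.4 × 10.34 + 0.2 × (-6.3) = 15.136 + 4.136 − 1.26 = 18.012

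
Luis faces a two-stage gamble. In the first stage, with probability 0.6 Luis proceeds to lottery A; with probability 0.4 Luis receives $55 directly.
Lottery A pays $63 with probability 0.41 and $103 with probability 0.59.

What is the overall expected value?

EV(A) = 0.41 × 63 + 0.59 × 103 = 25.83 + 60.77 = 86.6
Branch B: 55 (certain)
Overall = 0.6 × 86.6 + 0.4 × 55 = 51.96 + 22 = 73.96

$73.96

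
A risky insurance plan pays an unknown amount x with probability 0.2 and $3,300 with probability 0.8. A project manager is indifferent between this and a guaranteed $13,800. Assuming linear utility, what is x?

x = $55,800

0.2·x + 0.8·3300 = 13800
0.2·x = 13800 − 2640 = 11160
x = 11160 / 0.2 = 55800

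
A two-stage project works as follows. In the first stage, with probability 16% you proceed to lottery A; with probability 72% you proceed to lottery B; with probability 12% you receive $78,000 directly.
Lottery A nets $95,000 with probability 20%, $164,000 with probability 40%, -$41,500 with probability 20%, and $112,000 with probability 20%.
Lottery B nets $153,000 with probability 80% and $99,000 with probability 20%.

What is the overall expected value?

$127,536

EV(A) = 0.2 × 95000 + 0.4 × 164000 + 0.2 × (-41500) + 0.2 × 112000 = 19000 + 65600 − 8300 + 22400 = 98700
EV(B) = 0.8 × 153000 + 0.2 × 99000 = 122400 + 19800 = 142200
Branch C: 78000 (certain)
Overall = 0.16 × 98700 + 0.72 × 142200 + 0.12 × 78000 = 15792 + 102384 + 9360 = 127536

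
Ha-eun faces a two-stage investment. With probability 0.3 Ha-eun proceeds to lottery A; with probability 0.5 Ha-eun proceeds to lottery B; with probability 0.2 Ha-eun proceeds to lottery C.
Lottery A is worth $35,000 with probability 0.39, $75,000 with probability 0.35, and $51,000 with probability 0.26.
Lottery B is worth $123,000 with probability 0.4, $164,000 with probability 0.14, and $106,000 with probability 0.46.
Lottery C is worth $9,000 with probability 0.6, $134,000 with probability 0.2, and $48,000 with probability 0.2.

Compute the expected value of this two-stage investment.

EV(A) = 0.39 × 35000 + 0.35 × 75000 + 0.26 × 51000 = 13650 + 26250 + 13260 = 53160
EV(B) = 0.4 × 123000 + 0.14 × 164000 + 0.46 × 106000 = 49200 + 22960 + 48760 = 120920
EV(C) = 0.6 × 9000 + 0.2 × 134000 + 0.2 × 48000 = 5400 + 26800 + 9600 = 41800
Overall = 0.3 × 53160 + 0.5 × 120920 + 0.2 × 41800 = 15948 + 60460 + 8360 = 84768

$84,768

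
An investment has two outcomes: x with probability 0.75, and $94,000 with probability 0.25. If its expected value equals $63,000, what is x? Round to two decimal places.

0.75·x + 0.25·94000 = 63000
0.75·x = 63000 − 23500 = 39500
x = 39500 / 0.75 = 52666.6667

x = $52,666.67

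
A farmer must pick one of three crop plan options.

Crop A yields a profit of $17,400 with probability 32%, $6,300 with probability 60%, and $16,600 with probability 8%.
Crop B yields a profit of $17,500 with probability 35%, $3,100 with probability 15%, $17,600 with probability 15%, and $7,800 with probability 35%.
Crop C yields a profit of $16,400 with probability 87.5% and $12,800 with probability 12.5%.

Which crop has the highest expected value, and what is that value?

Crop A = 0.32 × 17400 + 0.6 × 6300 + 0.08 × 16600 = 5568 + 3780 + 1328 = 10676
Crop B = 0.35 × 17500 + 0.15 × 3100 + 0.15 × 17600 + 0.35 × 7800 = 6125 + 465 + 2640 + 2730 = 11960
Crop C = 0.875 × 16400 + 0.125 × 12800 = 14350 + 1600 = 15950

Crop C ($15,950)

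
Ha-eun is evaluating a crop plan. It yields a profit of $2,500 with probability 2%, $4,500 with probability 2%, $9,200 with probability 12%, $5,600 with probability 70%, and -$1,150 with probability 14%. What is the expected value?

EV = 0.02 × 2500 + 0.02 × 4500 + 0.12 × 9200 + 0.7 × 5600 + 0.14 × (-1150) = 50 + 90 + 1104 + 3920 − 161 = 5003

$5,003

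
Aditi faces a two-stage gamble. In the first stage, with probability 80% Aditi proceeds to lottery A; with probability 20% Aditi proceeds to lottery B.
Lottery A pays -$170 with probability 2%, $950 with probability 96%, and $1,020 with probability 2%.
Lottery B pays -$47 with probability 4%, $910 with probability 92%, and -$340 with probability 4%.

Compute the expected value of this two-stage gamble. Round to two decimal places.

EV(A) = 0.02 × (-170) + 0.96 × 950 + 0.02 × 1020 = -3.4 + 912 + 20.4 = 929
EV(B) = 0.04 × (-47) + 0.92 × 910 + 0.04 × (-340) = -1.88 + 837.2 − 13.6 = 821.72
Overall = 0.8 × 929 + 0.2 × 821.72 = 743.2 + 164.344 = 907.544

$907.54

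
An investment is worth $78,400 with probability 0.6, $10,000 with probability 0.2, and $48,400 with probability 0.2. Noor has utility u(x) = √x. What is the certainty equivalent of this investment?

$53,824

E[u] = 0.6·√78400 + 0.2·√10000 + 0.2·√48400 = 0.6·280 + 0.2·100 + 0.2·220 = 232
CE = (232)² = 53824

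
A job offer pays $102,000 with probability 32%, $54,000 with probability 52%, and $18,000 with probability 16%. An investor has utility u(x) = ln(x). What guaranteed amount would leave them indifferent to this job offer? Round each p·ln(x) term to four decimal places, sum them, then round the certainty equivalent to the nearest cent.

E[u] = 0.32·ln(102000) + 0.52·ln(54000) + 0.16·ln(18000) = 3.6905 + 5.6663 + 1.5677 = 10.9245
CE = e^10.9245 ≈ 55520.08

$55,520.08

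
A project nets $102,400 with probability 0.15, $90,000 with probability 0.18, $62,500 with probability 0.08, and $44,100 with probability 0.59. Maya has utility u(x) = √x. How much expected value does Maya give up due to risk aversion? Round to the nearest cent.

E[u] = 0.15·√102400 + 0.18·√90000 + 0.08·√62500 + 0.59·√44100 = 0.15·320 + 0.18·300 + 0.08·250 + 0.59·210 = 245.9
CE = (245.9)² = 60466.81
Risk premium = EV − CE = 62579 − 60466.81 = 2112.19

$2,112.19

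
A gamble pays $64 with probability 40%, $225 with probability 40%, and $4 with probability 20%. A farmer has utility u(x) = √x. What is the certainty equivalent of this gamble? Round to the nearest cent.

$92.16

E[u] = 0.4·√64 + 0.4·√225 + 0.2·√4 = 0.4·8 + 0.4·15 + 0.2·2 = 9.6
CE = (9.6)² = 92.16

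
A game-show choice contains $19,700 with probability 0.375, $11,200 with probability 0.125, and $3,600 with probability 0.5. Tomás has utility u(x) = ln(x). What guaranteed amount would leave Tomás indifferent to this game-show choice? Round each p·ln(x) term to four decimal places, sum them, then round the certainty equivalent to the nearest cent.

$7,847.11

E[u] = 0.375·ln(19700) + 0.125·ln(11200) + 0.5·ln(3600) = 3.7081 + 1.1655 + 4.0943 = 8.9679
CE = e^8.9679 ≈ 7847.11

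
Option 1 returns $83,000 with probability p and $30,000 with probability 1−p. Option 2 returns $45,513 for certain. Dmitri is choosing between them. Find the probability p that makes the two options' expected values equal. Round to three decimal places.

p = 0.293

p·83000 + (1−p)·30000 = 45513
53000p + 30000 = 45513
p = (45513 − 30000) / 53000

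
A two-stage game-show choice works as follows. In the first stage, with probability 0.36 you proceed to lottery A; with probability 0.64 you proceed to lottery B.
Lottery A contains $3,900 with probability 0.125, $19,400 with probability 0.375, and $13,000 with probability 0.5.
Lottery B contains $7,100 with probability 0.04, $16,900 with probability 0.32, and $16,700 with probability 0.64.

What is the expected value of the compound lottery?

EV(A) = 0.125 × 3900 + 0.375 × 19400 + 0.5 × 13000 = 487.5 + 7275 + 6500 = 14262.5
EV(B) = 0.04 × 7100 + 0.32 × 16900 + 0.64 × 16700 = 284 + 5408 + 10688 = 16380
Overall = 0.36 × 14262.5 + 0.64 × 16380 = 5134.5 + 10483.2 = 15617.7

$15,617.70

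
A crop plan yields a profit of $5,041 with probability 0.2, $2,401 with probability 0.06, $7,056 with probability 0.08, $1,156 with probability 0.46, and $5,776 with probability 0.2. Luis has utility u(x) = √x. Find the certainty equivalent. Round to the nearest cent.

$2,992.09

E[u] = 0.2·√5041 + 0.06·√2401 + 0.08·√7056 + 0.46·√1156 + 0.2·√5776 = 0.2·71 + 0.06·49 + 0.08·84 + 0.46·34 + 0.2·76 = 54.7
CE = (54.7)² = 2992.09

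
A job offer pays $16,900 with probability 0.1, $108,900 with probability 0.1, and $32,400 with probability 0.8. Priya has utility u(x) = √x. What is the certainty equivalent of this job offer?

E[u] = 0.1·√16900 + 0.1·√108900 + 0.8·√32400 = 0.1·130 + 0.1·330 + 0.8·180 = 190
CE = (190)² = 36100

$36,100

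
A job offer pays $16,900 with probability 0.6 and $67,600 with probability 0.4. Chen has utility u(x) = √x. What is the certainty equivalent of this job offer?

E[u] = 0.6·√16900 + 0.4·√67600 = 0.6·130 + 0.4·260 = 182
CE = (182)² = 33124

$33,124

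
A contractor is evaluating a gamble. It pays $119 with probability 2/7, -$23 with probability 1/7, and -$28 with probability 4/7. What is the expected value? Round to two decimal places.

EV = 2/7 × 119 + 1/7 × (-23) + 4/7 × (-28) = 34 − 3.2857 − 16 = 14.7143

$14.71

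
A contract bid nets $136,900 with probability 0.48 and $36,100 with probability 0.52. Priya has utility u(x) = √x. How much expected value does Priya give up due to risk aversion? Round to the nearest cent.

E[u] = 0.48·√136900 + 0.52·√36100 = 0.48·370 + 0.52·190 = 276.4
CE = (276.4)² = 76396.96
Risk premium = EV − CE = 84484 − 76396.96 = 8087.04

$8,087.04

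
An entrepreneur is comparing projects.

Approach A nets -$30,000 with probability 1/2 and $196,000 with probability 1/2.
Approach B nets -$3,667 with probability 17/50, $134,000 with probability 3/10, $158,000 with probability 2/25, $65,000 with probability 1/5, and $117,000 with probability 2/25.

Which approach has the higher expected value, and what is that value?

Approach A ($83,000)

Approach A = 1/2 × (-30000) + 1/2 × 196000 = -15000 + 98000 = 83000
Approach B = 17/50 × (-3667) + 3/10 × 134000 + 2/25 × 158000 + 1/5 × 65000 + 2/25 × 117000 = -1246.78 + 40200 + 12640 + 13000 + 9360 = 73953.22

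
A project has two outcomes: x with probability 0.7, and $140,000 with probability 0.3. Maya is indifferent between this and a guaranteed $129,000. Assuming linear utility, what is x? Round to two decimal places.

x = $124,285.71

0.7·x + 0.3·140000 = 129000
0.7·x = 129000 − 42000 = 87000
x = 87000 / 0.7 = 124285.7143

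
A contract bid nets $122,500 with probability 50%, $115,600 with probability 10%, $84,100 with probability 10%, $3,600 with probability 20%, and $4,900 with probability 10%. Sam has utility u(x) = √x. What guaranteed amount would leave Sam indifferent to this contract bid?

E[u] = 0.5·√122500 + 0.1·√115600 + 0.1·√84100 + 0.2·√3600 + 0.1·√4900 = 0.5·350 + 0.1·340 + 0.1·290 + 0.2·60 + 0.1·70 = 257
CE = (257)² = 66049

$66,049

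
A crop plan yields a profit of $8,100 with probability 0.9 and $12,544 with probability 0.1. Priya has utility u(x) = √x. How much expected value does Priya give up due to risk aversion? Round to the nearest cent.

$43.56

E[u] = 0.9·√8100 + 0.1·√12544 = 0.9·90 + 0.1·112 = 92.2
CE = (92.2)² = 8500.84
Risk premium = EV − CE = 8544.4 − 8500.84 = 43.56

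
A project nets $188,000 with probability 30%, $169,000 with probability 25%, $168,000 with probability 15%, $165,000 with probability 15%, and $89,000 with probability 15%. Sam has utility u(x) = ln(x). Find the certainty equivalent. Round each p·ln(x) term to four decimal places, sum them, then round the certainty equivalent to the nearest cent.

$157,802.57

E[u] = 0.3·ln(188000) + 0.25·ln(169000) + 0.15·ln(168000) + 0.15·ln(165000) + 0.15·ln(89000) = 3.6433 + 3.0094 + 1.8048 + 1.8021 + 1.7095 = 11.9691
CE = e^11.9691 ≈ 157802.57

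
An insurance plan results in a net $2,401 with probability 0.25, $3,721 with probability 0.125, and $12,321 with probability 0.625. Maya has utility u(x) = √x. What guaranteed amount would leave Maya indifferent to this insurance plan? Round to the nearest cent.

$7,965.56

E[u] = 0.25·√2401 + 0.125·√3721 + 0.625·√12321 = 0.25·49 + 0.125·61 + 0.625·111 = 89.25
CE = (89.25)² = 7965.5625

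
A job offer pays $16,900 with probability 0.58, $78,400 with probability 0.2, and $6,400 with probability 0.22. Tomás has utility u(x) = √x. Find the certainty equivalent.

E[u] = 0.58·√16900 + 0.2·√78400 + 0.22·√6400 = 0.58·130 + 0.2·280 + 0.22·80 = 149
CE = (149)² = 22201

$22,201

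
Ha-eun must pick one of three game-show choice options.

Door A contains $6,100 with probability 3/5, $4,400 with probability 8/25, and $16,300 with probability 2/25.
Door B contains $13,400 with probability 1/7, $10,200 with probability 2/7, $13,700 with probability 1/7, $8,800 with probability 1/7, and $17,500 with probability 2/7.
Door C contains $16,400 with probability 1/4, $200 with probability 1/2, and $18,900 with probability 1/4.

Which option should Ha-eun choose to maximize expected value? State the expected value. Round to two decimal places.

Door B ($13,042.86)

Door A = 3/5 × 6100 + 8/25 × 4400 + 2/25 × 16300 = 3660 + 1408 + 1304 = 6372
Door B = 1/7 × 13400 + 2/7 × 10200 + 1/7 × 13700 + 1/7 × 8800 + 2/7 × 17500 = 1914.2857 + 2914.2857 + 1957.1429 + 1257.1429 + 5000 = 13042.8571
Door C = 1/4 × 16400 + 1/2 × 200 + 1/4 × 18900 = 4100 + 100 + 4725 = 8925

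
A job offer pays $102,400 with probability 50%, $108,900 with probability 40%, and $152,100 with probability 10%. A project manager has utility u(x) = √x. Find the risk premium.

$409

E[u] = 0.5·√102400 + 0.4·√108900 + 0.1·√152100 = 0.5·320 + 0.4·330 + 0.1·390 = 331
CE = (331)² = 109561
Risk premium = EV − CE = 109970 − 109561 = 409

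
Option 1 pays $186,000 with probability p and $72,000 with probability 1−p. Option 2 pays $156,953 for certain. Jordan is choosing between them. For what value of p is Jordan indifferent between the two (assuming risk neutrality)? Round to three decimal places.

p = 0.745

p·186000 + (1−p)·72000 = 156953
114000p + 72000 = 156953
p = (156953 − 72000) / 114000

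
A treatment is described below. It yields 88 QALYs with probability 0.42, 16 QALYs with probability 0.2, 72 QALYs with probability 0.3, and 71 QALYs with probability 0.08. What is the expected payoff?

EV = 0.42 × 88 + 0.2 × 16 + 0.3 × 72 + 0.08 × 71 = 36.96 + 3.2 + 21.6 + 5.68 = 67.44

67.44 QALYs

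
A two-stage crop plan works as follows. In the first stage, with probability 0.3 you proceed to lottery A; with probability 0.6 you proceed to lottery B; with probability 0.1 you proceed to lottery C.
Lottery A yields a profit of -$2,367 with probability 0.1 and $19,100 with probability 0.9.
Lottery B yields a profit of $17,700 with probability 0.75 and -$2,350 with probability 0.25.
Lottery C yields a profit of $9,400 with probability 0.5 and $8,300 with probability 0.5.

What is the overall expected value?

$13,583.49

EV(A) = 0.1 × (-2367) + 0.9 × 19100 = -236.7 + 17190 = 16953.3
EV(B) = 0.75 × 17700 + 0.25 × (-2350) = 13275 − 587.5 = 12687.5
EV(C) = 0.5 × 9400 + 0.5 × 8300 = 4700 + 4150 = 8850
Overall = 0.3 × 16953.3 + 0.6 × 12687.5 + 0.1 × 8850 = 5085.99 + 7612.5 + 885 = 13583.49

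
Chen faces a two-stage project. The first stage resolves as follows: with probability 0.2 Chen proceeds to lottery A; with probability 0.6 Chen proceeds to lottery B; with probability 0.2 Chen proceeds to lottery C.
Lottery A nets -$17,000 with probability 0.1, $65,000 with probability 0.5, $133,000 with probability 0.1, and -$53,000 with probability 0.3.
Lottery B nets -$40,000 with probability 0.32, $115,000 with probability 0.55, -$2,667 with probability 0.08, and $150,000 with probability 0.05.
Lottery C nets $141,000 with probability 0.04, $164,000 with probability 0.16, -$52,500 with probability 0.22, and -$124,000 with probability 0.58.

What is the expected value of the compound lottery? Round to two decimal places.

$29,963.98

EV(A) = 0.1 × (-17000) + 0.5 × 65000 + 0.1 × 133000 + 0.3 × (-53000) = -1700 + 32500 + 13300 − 15900 = 28200
EV(B) = 0.32 × (-40000) + 0.55 × 115000 + 0.08 × (-2667) + 0.05 × 150000 = -12800 + 63250 − 213.36 + 7500 = 57736.64
EV(C) = 0.04 × 141000 + 0.16 × 164000 + 0.22 × (-52500) + 0.58 × (-124000) = 5640 + 26240 − 11550 − 71920 = -51590
Overall = 0.2 × 28200 + 0.6 × 57736.64 + 0.2 × (-51590) = 5640 + 34641.984 − 10318 = 29963.984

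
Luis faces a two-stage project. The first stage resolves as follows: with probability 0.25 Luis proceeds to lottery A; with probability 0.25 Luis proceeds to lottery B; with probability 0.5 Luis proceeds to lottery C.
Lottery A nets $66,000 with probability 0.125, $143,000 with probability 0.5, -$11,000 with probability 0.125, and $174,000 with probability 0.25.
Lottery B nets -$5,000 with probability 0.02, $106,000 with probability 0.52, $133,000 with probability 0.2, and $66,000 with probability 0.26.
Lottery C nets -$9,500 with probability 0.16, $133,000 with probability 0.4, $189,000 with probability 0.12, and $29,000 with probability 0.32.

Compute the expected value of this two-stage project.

$96,983.75

EV(A) = 0.125 × 66000 + 0.5 × 143000 + 0.125 × (-11000) + 0.25 × 174000 = 8250 + 71500 − 1375 + 43500 = 121875
EV(B) = 0.02 × (-5000) + 0.52 × 106000 + 0.2 × 133000 + 0.26 × 66000 = -100 + 55120 + 26600 + 17160 = 98780
EV(C) = 0.16 × (-9500) + 0.4 × 133000 + 0.12 × 189000 + 0.32 × 29000 = -1520 + 53200 + 22680 + 9280 = 83640
Overall = 0.25 × 121875 + 0.25 × 98780 + 0.5 × 83640 = 30468.75 + 24695 + 41820 = 96983.75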